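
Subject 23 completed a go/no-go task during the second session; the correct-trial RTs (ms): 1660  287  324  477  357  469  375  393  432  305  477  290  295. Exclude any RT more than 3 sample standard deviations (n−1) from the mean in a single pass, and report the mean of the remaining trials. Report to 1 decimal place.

n = 13, ΣRT = 6141, M = 472.385
Σ(x−M)² = 1590347.08; s = √(1590347.08/12) = 364.045
Cutoffs: 472.385 ± 3·364.045 → [-619.8, 1564.5]
Outside: 1660 → excluded.
Retained (n=12): Σ = 4481, mean = 4481/12 = 373.417

373.4 ms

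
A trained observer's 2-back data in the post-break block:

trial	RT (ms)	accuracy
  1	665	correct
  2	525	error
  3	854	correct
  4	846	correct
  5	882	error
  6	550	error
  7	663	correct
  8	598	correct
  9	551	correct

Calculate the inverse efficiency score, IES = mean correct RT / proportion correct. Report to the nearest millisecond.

1044 ms

Correct trials (n=6): 665, 854, 846, 663, 598, 551
Mean correct RT = 4177/6 = 696.1667 ms
Proportion correct = 6/9
IES = 696.1667 / (6/9) = 1044.250 ms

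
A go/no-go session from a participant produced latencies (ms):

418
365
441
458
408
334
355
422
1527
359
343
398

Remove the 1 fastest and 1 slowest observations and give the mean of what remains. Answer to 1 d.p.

Sorted: 334, 343, 355, 359, 365, 398, 408, 418, 422, 441, 458, 1527
Drop lowest 1 (334) and highest 1 (1527)
Remaining (n=10): Σ = 3967, mean = 3967/10 = 396.700

396.7 ms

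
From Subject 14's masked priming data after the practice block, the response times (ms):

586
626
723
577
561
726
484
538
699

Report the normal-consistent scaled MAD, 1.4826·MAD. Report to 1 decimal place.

Sorted: 484, 538, 561, 577, 586, 626, 699, 723, 726 → median = 586
|x − 586| sorted: 0, 9, 25, 40, 48, 102, 113, 137, 140 → MAD = 48
Robust SD ≈ 1.4826 × 48 = 71.165

71.2 ms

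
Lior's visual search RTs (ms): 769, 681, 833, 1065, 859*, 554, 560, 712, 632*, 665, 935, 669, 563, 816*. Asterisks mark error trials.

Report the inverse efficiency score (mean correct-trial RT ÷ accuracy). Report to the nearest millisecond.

Correct trials (n=11): 769, 681, 833, 1065, 554, 560, 712, 665, 935, 669, 563
Mean correct RT = 8006/11 = 727.8182 ms
Proportion correct = 11/14
IES = 727.8182 / (11/14) = 926.314 ms

926 ms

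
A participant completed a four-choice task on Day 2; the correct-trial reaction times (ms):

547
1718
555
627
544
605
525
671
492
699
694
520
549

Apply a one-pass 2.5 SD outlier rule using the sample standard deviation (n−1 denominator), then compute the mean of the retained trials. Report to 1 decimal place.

585.7 ms

n = 13, ΣRT = 8746, M = 672.769
Σ(x−M)² = 1239776.31; s = √(1239776.31/12) = 321.426
Cutoffs: 672.769 ± 2.5·321.426 → [-130.8, 1476.3]
Outside: 1718 → excluded.
Retained (n=12): Σ = 7028, mean = 7028/12 = 585.667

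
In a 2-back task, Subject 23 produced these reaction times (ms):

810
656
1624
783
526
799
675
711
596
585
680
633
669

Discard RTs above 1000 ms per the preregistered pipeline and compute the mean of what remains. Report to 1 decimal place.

676.9 ms

Excluded: 1624
Retained (n=12): Σ = 8123
Mean = 8123/12 = 676.9167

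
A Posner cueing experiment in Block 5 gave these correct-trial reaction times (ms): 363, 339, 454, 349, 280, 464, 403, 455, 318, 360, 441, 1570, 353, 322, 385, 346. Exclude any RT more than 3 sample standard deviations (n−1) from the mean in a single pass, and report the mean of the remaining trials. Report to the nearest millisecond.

n = 16, ΣRT = 7202, M = 450.125
Σ(x−M)² = 1382275.75; s = √(1382275.75/15) = 303.565
Cutoffs: 450.125 ± 3·303.565 → [-460.6, 1360.8]
Outside: 1570 → excluded.
Retained (n=15): Σ = 5632, mean = 5632/15 = 375.467

375 ms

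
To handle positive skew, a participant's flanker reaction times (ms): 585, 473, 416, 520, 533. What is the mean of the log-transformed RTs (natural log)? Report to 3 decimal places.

6.219

ln(RT): 6.3716, 6.1591, 6.0307, 6.2538, 6.2785
Σ ln(RT) = 31.0937
Mean = 31.0937/5 = 6.21875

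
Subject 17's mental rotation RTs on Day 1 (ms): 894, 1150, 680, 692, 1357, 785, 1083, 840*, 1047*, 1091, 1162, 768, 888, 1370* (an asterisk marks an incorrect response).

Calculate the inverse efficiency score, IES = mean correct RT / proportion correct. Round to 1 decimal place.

1220.7 ms

Correct trials (n=11): 894, 1150, 680, 692, 1357, 785, 1083, 1091, 1162, 768, 888
Mean correct RT = 10550/11 = 959.0909 ms
Proportion correct = 11/14
IES = 959.0909 / (11/14) = 1220.661 ms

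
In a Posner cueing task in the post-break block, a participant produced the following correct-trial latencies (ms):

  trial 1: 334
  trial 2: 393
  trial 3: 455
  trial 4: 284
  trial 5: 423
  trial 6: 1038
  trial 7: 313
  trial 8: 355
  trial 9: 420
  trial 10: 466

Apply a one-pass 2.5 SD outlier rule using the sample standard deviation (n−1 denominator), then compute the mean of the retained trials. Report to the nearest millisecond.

383 ms

n = 10, ΣRT = 4481, M = 448.100
Σ(x−M)² = 419672.90; s = √(419672.90/9) = 215.941
Cutoffs: 448.100 ± 2.5·215.941 → [-91.8, 988.0]
Outside: 1038 → excluded.
Retained (n=9): Σ = 3443, mean = 3443/9 = 382.556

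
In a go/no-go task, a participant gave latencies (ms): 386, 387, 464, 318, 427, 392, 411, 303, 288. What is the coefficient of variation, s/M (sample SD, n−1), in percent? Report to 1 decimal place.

15.9%

n = 9, Σ = 3376, M = 375.1111
Σ(x−M)² = 28476.889; s = √(28476.889/8) = 59.6625
CV = 59.6625 / 375.1111 = 0.15905 = 15.905%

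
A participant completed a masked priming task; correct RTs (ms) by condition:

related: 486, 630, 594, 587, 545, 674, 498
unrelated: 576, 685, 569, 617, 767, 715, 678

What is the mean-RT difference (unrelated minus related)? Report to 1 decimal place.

84.7 ms

M(related) = 4014/7 = 573.429
M(unrelated) = 4607/7 = 658.143
Difference = 658.143 − 573.429 = 84.714 ms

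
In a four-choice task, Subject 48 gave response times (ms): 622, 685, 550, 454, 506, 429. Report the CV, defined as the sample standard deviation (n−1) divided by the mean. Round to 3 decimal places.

0.182

n = 6, Σ = 3246, M = 541.0000
Σ(x−M)² = 48716.000; s = √(48716.000/5) = 98.7076
CV = 98.7076 / 541.0000 = 0.18245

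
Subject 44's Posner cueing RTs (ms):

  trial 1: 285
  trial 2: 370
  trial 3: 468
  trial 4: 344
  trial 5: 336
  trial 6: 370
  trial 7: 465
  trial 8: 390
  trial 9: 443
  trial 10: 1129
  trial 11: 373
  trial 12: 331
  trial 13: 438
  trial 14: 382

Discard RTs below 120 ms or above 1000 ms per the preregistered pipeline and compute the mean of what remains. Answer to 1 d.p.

384.2 ms

Excluded: 1129
Retained (n=13): Σ = 4995
Mean = 4995/13 = 384.2308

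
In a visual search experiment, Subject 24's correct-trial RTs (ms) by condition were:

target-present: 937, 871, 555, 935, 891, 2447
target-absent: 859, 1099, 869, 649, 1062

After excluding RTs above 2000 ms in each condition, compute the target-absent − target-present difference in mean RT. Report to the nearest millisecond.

70 ms

target-present: exclude 2447
M(target-present) = 4189/5 = 837.800
M(target-absent) = 4538/5 = 907.600
Difference = 907.600 − 837.800 = 69.800 ms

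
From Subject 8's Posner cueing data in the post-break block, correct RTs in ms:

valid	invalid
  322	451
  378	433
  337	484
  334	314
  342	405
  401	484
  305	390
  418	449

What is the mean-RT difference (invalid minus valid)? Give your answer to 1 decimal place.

M(valid) = 2837/8 = 354.625
M(invalid) = 3410/8 = 426.250
Difference = 426.250 − 354.625 = 71.625 ms

71.6 ms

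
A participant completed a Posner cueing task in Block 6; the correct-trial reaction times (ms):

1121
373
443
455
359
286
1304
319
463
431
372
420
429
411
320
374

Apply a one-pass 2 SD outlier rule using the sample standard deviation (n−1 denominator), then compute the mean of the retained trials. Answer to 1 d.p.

389.6 ms

n = 16, ΣRT = 7880, M = 492.500
Σ(x−M)² = 1241150.00; s = √(1241150.00/15) = 287.651
Cutoffs: 492.500 ± 2·287.651 → [-82.8, 1067.8]
Outside: 1121, 1304 → excluded.
Retained (n=14): Σ = 5455, mean = 5455/14 = 389.643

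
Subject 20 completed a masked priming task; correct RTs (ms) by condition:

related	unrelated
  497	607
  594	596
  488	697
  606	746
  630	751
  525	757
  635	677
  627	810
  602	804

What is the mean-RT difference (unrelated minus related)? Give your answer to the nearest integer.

138 ms

M(related) = 5204/9 = 578.222
M(unrelated) = 6445/9 = 716.111
Difference = 716.111 − 578.222 = 137.889 ms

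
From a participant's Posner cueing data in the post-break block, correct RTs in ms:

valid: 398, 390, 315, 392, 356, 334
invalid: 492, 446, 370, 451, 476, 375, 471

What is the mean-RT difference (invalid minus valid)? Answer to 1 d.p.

M(valid) = 2185/6 = 364.167
M(invalid) = 3081/7 = 440.143
Difference = 440.143 − 364.167 = 75.976 ms

76.0 ms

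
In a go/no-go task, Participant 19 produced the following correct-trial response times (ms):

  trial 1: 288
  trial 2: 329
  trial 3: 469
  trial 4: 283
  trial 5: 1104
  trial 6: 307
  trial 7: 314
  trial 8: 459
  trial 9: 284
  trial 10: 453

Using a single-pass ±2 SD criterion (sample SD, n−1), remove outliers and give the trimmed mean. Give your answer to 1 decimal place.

n = 10, ΣRT = 4290, M = 429.000
Σ(x−M)² = 559032.00; s = √(559032.00/9) = 249.228
Cutoffs: 429.000 ± 2·249.228 → [-69.5, 927.5]
Outside: 1104 → excluded.
Retained (n=9): Σ = 3186, mean = 3186/9 = 354.000

354.0 ms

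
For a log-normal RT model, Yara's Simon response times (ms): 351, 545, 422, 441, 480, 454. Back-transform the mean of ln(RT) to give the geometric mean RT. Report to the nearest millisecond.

ln(RT): 5.8608, 6.3008, 6.0450, 6.0890, 6.1738, 6.1181
Mean ln(RT) = 36.5875/6 = 6.09792
Geometric mean = exp(6.09792) = 444.93 ms

445 ms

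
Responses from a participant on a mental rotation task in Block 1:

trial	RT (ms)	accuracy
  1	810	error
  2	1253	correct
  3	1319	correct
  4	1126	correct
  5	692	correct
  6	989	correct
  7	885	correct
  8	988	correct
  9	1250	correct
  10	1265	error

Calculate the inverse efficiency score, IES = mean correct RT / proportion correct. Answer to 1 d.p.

1328.4 ms

Correct trials (n=8): 1253, 1319, 1126, 692, 989, 885, 988, 1250
Mean correct RT = 8502/8 = 1062.7500 ms
Proportion correct = 8/10
IES = 1062.7500 / (8/10) = 1328.438 ms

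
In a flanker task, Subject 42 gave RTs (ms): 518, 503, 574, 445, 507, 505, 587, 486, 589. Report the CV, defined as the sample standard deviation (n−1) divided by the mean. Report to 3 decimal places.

n = 9, Σ = 4714, M = 523.7778
Σ(x−M)² = 19505.556; s = √(19505.556/8) = 49.3781
CV = 49.3781 / 523.7778 = 0.09427

0.094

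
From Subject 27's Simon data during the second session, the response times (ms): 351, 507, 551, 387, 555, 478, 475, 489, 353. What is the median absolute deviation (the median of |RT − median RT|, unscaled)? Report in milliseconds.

73 ms

Sorted: 351, 353, 387, 475, 478, 489, 507, 551, 555 → median = 478
|x − 478|: 127, 29, 73, 91, 77, 0, 3, 11, 125
Sorted deviations: 0, 3, 11, 29, 73, 77, 91, 125, 127 → MAD = 73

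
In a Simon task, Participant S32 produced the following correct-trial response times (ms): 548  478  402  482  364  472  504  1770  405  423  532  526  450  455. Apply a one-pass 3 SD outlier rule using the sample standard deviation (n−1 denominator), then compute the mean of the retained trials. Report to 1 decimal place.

464.7 ms

n = 14, ΣRT = 7811, M = 557.929
Σ(x−M)² = 1619110.93; s = √(1619110.93/13) = 352.912
Cutoffs: 557.929 ± 3·352.912 → [-500.8, 1616.7]
Outside: 1770 → excluded.
Retained (n=13): Σ = 6041, mean = 6041/13 = 464.692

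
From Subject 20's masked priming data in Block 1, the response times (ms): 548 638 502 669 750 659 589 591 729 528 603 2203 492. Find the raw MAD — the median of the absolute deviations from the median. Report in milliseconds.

Sorted: 492, 502, 528, 548, 589, 591, 603, 638, 659, 669, 729, 750, 2203 → median = 603
|x − 603|: 55, 35, 101, 66, 147, 56, 14, 12, 126, 75, 0, 1600, 111
Sorted deviations: 0, 12, 14, 35, 55, 56, 66, 75, 101, 111, 126, 147, 1600 → MAD = 66

66 ms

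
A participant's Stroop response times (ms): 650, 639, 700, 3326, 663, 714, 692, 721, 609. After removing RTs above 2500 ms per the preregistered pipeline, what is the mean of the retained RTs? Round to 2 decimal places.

Excluded: 3326
Retained (n=8): Σ = 5388
Mean = 5388/8 = 673.5000

673.50 ms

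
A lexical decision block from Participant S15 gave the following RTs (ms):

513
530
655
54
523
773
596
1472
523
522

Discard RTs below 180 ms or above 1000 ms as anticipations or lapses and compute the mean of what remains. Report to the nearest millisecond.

Excluded: 54, 1472
Retained (n=8): Σ = 4635
Mean = 4635/8 = 579.3750

579 ms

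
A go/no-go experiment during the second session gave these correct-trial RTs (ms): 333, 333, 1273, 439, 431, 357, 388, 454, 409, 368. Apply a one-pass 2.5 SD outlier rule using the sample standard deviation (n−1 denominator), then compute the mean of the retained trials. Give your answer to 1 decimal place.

390.2 ms

n = 10, ΣRT = 4785, M = 478.500
Σ(x−M)² = 717980.50; s = √(717980.50/9) = 282.446
Cutoffs: 478.500 ± 2.5·282.446 → [-227.6, 1184.6]
Outside: 1273 → excluded.
Retained (n=9): Σ = 3512, mean = 3512/9 = 390.222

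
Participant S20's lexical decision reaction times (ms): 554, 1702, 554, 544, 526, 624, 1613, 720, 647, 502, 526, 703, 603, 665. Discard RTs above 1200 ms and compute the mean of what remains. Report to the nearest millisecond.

Excluded: 1613, 1702
Retained (n=12): Σ = 7168
Mean = 7168/12 = 597.3333

597 ms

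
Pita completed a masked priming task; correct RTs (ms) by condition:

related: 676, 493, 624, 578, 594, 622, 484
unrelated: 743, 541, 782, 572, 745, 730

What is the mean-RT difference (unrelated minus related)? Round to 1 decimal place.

M(related) = 4071/7 = 581.571
M(unrelated) = 4113/6 = 685.500
Difference = 685.500 − 581.571 = 103.929 ms

103.9 ms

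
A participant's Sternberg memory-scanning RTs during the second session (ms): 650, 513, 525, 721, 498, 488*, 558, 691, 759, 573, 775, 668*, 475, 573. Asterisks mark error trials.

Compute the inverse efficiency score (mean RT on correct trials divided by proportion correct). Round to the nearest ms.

Correct trials (n=12): 650, 513, 525, 721, 498, 558, 691, 759, 573, 775, 475, 573
Mean correct RT = 7311/12 = 609.2500 ms
Proportion correct = 12/14
IES = 609.2500 / (12/14) = 710.792 ms

711 ms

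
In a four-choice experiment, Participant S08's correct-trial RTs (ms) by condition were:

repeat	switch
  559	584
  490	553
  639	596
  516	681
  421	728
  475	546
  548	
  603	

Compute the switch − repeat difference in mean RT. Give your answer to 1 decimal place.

M(repeat) = 4251/8 = 531.375
M(switch) = 3688/6 = 614.667
Difference = 614.667 − 531.375 = 83.292 ms

83.3 ms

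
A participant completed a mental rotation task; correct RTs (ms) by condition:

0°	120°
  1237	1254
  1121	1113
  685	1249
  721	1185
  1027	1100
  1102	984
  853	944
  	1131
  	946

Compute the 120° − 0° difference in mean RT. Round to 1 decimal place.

M(0°) = 6746/7 = 963.714
M(120°) = 9906/9 = 1100.667
Difference = 1100.667 − 963.714 = 136.952 ms

137.0 ms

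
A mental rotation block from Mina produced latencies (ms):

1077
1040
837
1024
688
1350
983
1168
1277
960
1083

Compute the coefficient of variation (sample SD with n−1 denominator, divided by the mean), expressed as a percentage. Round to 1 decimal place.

n = 11, Σ = 11487, M = 1044.2727
Σ(x−M)² = 346688.182; s = √(346688.182/10) = 186.1956
CV = 186.1956 / 1044.2727 = 0.17830 = 17.830%

17.8%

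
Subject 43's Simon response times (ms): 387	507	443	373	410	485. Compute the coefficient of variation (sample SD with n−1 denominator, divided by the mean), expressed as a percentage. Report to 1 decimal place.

12.4%

n = 6, Σ = 2605, M = 434.1667
Σ(x−M)² = 14516.833; s = √(14516.833/5) = 53.8829
CV = 53.8829 / 434.1667 = 0.12411 = 12.411%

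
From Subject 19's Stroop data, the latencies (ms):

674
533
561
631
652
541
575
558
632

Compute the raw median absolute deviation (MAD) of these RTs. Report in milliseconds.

42 ms

Sorted: 533, 541, 558, 561, 575, 631, 632, 652, 674 → median = 575
|x − 575|: 99, 42, 14, 56, 77, 34, 0, 17, 57
Sorted deviations: 0, 14, 17, 34, 42, 56, 57, 77, 99 → MAD = 42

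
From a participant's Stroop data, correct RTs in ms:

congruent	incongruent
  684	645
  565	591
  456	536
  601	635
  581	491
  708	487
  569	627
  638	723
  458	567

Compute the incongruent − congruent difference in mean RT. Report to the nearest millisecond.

5 ms

M(congruent) = 5260/9 = 584.444
M(incongruent) = 5302/9 = 589.111
Difference = 589.111 − 584.444 = 4.667 ms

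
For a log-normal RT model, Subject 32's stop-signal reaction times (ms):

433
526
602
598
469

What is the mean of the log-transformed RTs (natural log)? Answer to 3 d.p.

ln(RT): 6.0707, 6.2653, 6.4003, 6.3936, 6.1506
Σ ln(RT) = 31.2805
Mean = 31.2805/5 = 6.25610

6.256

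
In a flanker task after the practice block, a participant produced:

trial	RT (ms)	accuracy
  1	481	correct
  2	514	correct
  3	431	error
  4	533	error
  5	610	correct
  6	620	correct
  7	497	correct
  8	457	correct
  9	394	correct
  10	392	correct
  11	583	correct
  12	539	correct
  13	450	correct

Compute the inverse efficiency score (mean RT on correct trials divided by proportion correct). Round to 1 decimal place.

Correct trials (n=11): 481, 514, 610, 620, 497, 457, 394, 392, 583, 539, 450
Mean correct RT = 5537/11 = 503.3636 ms
Proportion correct = 11/13
IES = 503.3636 / (11/13) = 594.884 ms

594.9 ms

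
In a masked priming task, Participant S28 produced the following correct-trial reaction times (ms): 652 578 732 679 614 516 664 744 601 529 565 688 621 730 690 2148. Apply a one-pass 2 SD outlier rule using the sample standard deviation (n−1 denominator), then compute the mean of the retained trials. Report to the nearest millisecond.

n = 16, ΣRT = 11751, M = 734.438
Σ(x−M)² = 2205517.94; s = √(2205517.94/15) = 383.451
Cutoffs: 734.438 ± 2·383.451 → [-32.5, 1501.3]
Outside: 2148 → excluded.
Retained (n=15): Σ = 9603, mean = 9603/15 = 640.200

640 ms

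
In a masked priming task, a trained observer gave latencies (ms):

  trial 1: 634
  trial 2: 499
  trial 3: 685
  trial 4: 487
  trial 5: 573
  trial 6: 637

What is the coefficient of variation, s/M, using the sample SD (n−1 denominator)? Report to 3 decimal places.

0.137

n = 6, Σ = 3515, M = 585.8333
Σ(x−M)² = 32244.833; s = √(32244.833/5) = 80.3055
CV = 80.3055 / 585.8333 = 0.13708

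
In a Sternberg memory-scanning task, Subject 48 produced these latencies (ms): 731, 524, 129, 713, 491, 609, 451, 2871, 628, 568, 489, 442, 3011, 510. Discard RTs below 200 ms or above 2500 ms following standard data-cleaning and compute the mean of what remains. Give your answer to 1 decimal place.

559.6 ms

Excluded: 129, 2871, 3011
Retained (n=11): Σ = 6156
Mean = 6156/11 = 559.6364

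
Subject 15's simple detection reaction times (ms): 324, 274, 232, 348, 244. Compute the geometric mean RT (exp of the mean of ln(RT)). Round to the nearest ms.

ln(RT): 5.7807, 5.6131, 5.4467, 5.8522, 5.4972
Mean ln(RT) = 28.1900/5 = 5.63800
Geometric mean = exp(5.63800) = 280.90 ms

281 ms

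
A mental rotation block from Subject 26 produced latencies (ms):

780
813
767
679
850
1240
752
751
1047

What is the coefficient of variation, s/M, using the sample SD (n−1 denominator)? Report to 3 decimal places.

n = 9, Σ = 7679, M = 853.2222
Σ(x−M)² = 252619.556; s = √(252619.556/8) = 177.7004
CV = 177.7004 / 853.2222 = 0.20827

0.208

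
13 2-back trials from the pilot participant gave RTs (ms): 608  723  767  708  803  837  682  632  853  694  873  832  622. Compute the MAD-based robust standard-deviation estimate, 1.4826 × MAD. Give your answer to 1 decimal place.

134.9 ms

Sorted: 608, 622, 632, 682, 694, 708, 723, 767, 803, 832, 837, 853, 873 → median = 723
|x − 723| sorted: 0, 15, 29, 41, 44, 80, 91, 101, 109, 114, 115, 130, 150 → MAD = 91
Robust SD ≈ 1.4826 × 91 = 134.917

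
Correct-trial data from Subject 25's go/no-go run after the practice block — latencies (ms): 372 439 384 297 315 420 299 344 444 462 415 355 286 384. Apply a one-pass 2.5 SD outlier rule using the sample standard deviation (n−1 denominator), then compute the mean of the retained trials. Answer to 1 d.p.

372.6 ms

n = 14, ΣRT = 5216, M = 372.571
Σ(x−M)² = 44881.43; s = √(44881.43/13) = 58.757
Cutoffs: 372.571 ± 2.5·58.757 → [225.7, 519.5]
No RTs fall outside the cutoffs; all 14 retained. Mean = 5216/14 = 372.571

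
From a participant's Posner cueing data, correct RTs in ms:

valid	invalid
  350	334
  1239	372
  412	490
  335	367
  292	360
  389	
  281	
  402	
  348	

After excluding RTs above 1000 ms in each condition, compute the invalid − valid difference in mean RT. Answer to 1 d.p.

33.5 ms

valid: exclude 1239
M(valid) = 2809/8 = 351.125
M(invalid) = 1923/5 = 384.600
Difference = 384.600 − 351.125 = 33.475 ms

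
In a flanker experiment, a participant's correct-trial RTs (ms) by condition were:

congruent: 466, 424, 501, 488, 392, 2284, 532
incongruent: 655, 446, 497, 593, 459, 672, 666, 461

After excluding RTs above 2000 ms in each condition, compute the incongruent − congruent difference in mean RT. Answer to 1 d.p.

89.0 ms

congruent: exclude 2284
M(congruent) = 2803/6 = 467.167
M(incongruent) = 4449/8 = 556.125
Difference = 556.125 − 467.167 = 88.958 ms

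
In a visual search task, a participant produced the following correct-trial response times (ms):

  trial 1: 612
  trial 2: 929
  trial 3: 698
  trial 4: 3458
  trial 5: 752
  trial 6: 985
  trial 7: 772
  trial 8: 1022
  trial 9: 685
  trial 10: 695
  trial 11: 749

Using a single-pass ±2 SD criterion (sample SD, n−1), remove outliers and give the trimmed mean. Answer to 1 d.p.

789.9 ms

n = 11, ΣRT = 11357, M = 1032.455
Σ(x−M)² = 6646414.73; s = √(6646414.73/10) = 815.255
Cutoffs: 1032.455 ± 2·815.255 → [-598.1, 2663.0]
Outside: 3458 → excluded.
Retained (n=10): Σ = 7899, mean = 7899/10 = 789.900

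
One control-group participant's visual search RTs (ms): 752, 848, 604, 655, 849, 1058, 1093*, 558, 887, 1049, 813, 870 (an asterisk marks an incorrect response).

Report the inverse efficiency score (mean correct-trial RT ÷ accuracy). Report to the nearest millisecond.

Correct trials (n=11): 752, 848, 604, 655, 849, 1058, 558, 887, 1049, 813, 870
Mean correct RT = 8943/11 = 813.0000 ms
Proportion correct = 11/12
IES = 813.0000 / (11/12) = 886.909 ms

887 ms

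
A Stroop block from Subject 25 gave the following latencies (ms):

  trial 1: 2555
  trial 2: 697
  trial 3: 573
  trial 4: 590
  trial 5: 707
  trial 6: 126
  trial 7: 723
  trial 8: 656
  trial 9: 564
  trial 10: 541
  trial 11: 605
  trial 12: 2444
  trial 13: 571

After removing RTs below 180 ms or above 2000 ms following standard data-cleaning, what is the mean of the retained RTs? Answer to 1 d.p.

Excluded: 126, 2444, 2555
Retained (n=10): Σ = 6227
Mean = 6227/10 = 622.7000

622.7 ms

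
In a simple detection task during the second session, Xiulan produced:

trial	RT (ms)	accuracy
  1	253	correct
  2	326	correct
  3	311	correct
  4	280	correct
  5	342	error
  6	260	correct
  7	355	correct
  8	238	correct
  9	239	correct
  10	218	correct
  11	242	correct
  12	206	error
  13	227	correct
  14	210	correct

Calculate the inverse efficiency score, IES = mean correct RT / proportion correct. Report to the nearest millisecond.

Correct trials (n=12): 253, 326, 311, 280, 260, 355, 238, 239, 218, 242, 227, 210
Mean correct RT = 3159/12 = 263.2500 ms
Proportion correct = 12/14
IES = 263.2500 / (12/14) = 307.125 ms

307 ms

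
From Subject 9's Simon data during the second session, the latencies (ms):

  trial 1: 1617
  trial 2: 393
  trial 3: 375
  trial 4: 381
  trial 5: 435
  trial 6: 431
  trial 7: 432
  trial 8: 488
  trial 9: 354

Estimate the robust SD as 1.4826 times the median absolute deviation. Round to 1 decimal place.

Sorted: 354, 375, 381, 393, 431, 432, 435, 488, 1617 → median = 431
|x − 431| sorted: 0, 1, 4, 38, 50, 56, 57, 77, 1186 → MAD = 50
Robust SD ≈ 1.4826 × 50 = 74.130

74.1 ms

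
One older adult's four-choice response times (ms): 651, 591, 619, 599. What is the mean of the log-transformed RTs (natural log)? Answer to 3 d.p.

ln(RT): 6.4785, 6.3818, 6.4281, 6.3953
Σ ln(RT) = 25.6837
Mean = 25.6837/4 = 6.42092

6.421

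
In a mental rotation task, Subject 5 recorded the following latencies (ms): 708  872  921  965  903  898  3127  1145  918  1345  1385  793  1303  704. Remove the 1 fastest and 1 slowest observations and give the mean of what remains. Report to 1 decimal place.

1013.0 ms

Sorted: 704, 708, 793, 872, 898, 903, 918, 921, 965, 1145, 1303, 1345, 1385, 3127
Drop lowest 1 (704) and highest 1 (3127)
Remaining (n=12): Σ = 12156, mean = 12156/12 = 1013.000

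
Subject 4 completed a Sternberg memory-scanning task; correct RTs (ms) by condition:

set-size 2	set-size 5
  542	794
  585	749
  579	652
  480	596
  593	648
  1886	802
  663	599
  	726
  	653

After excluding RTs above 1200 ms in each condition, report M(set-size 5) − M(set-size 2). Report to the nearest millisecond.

set-size 2: exclude 1886
M(set-size 2) = 3442/6 = 573.667
M(set-size 5) = 6219/9 = 691.000
Difference = 691.000 − 573.667 = 117.333 ms

117 ms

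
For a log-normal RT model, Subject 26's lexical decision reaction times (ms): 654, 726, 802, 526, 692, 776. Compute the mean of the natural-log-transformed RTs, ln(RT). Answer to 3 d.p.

6.536

ln(RT): 6.4831, 6.5876, 6.6871, 6.2653, 6.5396, 6.6542
Σ ln(RT) = 39.2168
Mean = 39.2168/6 = 6.53613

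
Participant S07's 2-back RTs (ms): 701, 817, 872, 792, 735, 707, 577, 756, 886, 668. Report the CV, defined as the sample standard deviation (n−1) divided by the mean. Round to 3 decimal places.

n = 10, Σ = 7511, M = 751.1000
Σ(x−M)² = 80784.900; s = √(80784.900/9) = 94.7423
CV = 94.7423 / 751.1000 = 0.12614

0.126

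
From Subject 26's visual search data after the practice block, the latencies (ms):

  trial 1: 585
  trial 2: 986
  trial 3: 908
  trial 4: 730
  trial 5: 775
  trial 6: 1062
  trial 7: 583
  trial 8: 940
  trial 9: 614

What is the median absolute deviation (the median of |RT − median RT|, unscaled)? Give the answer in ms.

Sorted: 583, 585, 614, 730, 775, 908, 940, 986, 1062 → median = 775
|x − 775|: 190, 211, 133, 45, 0, 287, 192, 165, 161
Sorted deviations: 0, 45, 133, 161, 165, 190, 192, 211, 287 → MAD = 165

165 ms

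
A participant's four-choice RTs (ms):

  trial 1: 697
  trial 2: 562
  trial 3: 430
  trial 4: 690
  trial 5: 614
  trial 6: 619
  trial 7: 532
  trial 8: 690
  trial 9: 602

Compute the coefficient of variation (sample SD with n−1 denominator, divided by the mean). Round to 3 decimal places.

0.145

n = 9, Σ = 5436, M = 604.0000
Σ(x−M)² = 60994.000; s = √(60994.000/8) = 87.3170
CV = 87.3170 / 604.0000 = 0.14456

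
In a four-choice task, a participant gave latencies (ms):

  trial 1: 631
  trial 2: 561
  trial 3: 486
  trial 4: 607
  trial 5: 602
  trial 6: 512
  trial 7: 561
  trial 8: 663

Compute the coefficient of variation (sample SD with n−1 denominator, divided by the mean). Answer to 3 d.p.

n = 8, Σ = 4623, M = 577.8750
Σ(x−M)² = 24848.875; s = √(24848.875/7) = 59.5805
CV = 59.5805 / 577.8750 = 0.10310

0.103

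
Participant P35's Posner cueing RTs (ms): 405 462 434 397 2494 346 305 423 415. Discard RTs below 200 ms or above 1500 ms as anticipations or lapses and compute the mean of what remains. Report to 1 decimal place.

398.4 ms

Excluded: 2494
Retained (n=8): Σ = 3187
Mean = 3187/8 = 398.3750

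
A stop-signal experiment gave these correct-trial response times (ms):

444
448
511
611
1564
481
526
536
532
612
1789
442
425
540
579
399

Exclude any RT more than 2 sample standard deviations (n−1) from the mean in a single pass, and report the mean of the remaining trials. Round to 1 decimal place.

n = 16, ΣRT = 10439, M = 652.438
Σ(x−M)² = 2483035.94; s = √(2483035.94/15) = 406.861
Cutoffs: 652.438 ± 2·406.861 → [-161.3, 1466.2]
Outside: 1564, 1789 → excluded.
Retained (n=14): Σ = 7086, mean = 7086/14 = 506.143

506.1 ms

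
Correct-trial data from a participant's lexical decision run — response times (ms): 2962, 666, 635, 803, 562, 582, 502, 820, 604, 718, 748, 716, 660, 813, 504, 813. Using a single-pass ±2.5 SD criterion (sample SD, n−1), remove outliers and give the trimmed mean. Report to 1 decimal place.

676.4 ms

n = 16, ΣRT = 13108, M = 819.250
Σ(x−M)² = 5069331.00; s = √(5069331.00/15) = 581.339
Cutoffs: 819.250 ± 2.5·581.339 → [-634.1, 2272.6]
Outside: 2962 → excluded.
Retained (n=15): Σ = 10146, mean = 10146/15 = 676.400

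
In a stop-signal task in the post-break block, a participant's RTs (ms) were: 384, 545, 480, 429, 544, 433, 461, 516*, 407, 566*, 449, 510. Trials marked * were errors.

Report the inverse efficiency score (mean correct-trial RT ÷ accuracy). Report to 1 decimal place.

557.0 ms

Correct trials (n=10): 384, 545, 480, 429, 544, 433, 461, 407, 449, 510
Mean correct RT = 4642/10 = 464.2000 ms
Proportion correct = 10/12
IES = 464.2000 / (10/12) = 557.040 ms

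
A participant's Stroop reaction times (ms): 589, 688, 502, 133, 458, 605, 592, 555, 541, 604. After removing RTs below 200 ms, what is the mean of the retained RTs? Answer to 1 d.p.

Excluded: 133
Retained (n=9): Σ = 5134
Mean = 5134/9 = 570.4444

570.4 ms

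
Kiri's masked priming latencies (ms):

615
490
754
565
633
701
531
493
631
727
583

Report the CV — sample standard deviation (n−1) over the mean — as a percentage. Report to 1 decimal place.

14.7%

n = 11, Σ = 6723, M = 611.1818
Σ(x−M)² = 80769.636; s = √(80769.636/10) = 89.8719
CV = 89.8719 / 611.1818 = 0.14705 = 14.705%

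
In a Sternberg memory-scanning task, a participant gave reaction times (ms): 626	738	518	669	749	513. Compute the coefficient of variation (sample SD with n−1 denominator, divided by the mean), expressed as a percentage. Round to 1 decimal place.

16.3%

n = 6, Σ = 3813, M = 635.5000
Σ(x−M)² = 53413.500; s = √(53413.500/5) = 103.3571
CV = 103.3571 / 635.5000 = 0.16264 = 16.264%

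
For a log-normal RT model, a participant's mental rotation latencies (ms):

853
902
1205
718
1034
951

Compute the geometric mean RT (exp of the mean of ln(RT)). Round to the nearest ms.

932 ms

ln(RT): 6.7488, 6.8046, 7.0942, 6.5765, 6.9412, 6.8575
Mean ln(RT) = 41.0228/6 = 6.83713
Geometric mean = exp(6.83713) = 931.81 ms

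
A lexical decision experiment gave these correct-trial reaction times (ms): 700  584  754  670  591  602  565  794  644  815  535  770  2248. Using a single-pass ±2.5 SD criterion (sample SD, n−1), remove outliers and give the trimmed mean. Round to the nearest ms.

669 ms

n = 13, ΣRT = 10272, M = 790.154
Σ(x−M)² = 2404947.69; s = √(2404947.69/12) = 447.674
Cutoffs: 790.154 ± 2.5·447.674 → [-329.0, 1909.3]
Outside: 2248 → excluded.
Retained (n=12): Σ = 8024, mean = 8024/12 = 668.667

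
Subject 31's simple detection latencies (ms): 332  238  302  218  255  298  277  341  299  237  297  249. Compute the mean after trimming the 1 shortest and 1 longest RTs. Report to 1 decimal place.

Sorted: 218, 237, 238, 249, 255, 277, 297, 298, 299, 302, 332, 341
Drop lowest 1 (218) and highest 1 (341)
Remaining (n=10): Σ = 2784, mean = 2784/10 = 278.400

278.4 ms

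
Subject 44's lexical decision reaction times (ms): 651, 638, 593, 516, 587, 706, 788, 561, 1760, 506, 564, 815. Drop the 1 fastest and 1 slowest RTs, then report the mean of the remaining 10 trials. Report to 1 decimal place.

641.9 ms

Sorted: 506, 516, 561, 564, 587, 593, 638, 651, 706, 788, 815, 1760
Drop lowest 1 (506) and highest 1 (1760)
Remaining (n=10): Σ = 6419, mean = 6419/10 = 641.900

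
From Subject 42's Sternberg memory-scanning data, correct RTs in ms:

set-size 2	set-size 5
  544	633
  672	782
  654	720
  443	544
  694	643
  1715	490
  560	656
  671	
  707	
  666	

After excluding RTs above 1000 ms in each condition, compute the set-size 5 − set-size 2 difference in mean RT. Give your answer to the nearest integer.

15 ms

set-size 2: exclude 1715
M(set-size 2) = 5611/9 = 623.444
M(set-size 5) = 4468/7 = 638.286
Difference = 638.286 − 623.444 = 14.841 ms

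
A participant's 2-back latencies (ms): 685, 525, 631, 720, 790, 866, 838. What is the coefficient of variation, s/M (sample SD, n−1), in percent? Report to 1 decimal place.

n = 7, Σ = 5055, M = 722.1429
Σ(x−M)² = 87278.857; s = √(87278.857/6) = 120.6088
CV = 120.6088 / 722.1429 = 0.16702 = 16.702%

16.7%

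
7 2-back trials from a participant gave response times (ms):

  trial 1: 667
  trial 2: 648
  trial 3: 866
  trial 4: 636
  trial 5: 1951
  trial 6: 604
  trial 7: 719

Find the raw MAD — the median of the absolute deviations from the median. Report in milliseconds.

52 ms

Sorted: 604, 636, 648, 667, 719, 866, 1951 → median = 667
|x − 667|: 0, 19, 199, 31, 1284, 63, 52
Sorted deviations: 0, 19, 31, 52, 63, 199, 1284 → MAD = 52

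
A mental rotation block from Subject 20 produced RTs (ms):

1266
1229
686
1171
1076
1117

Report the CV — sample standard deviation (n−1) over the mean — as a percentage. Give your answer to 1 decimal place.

n = 6, Σ = 6545, M = 1090.8333
Σ(x−M)² = 220994.833; s = √(220994.833/5) = 210.2355
CV = 210.2355 / 1090.8333 = 0.19273 = 19.273%

19.3%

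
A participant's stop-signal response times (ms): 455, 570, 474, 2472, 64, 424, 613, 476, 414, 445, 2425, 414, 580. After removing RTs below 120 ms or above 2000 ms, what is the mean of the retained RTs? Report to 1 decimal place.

486.5 ms

Excluded: 64, 2425, 2472
Retained (n=10): Σ = 4865
Mean = 4865/10 = 486.5000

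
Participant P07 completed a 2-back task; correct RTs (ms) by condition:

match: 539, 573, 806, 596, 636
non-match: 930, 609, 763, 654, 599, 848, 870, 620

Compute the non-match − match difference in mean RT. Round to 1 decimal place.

M(match) = 3150/5 = 630.000
M(non-match) = 5893/8 = 736.625
Difference = 736.625 − 630.000 = 106.625 ms

106.6 ms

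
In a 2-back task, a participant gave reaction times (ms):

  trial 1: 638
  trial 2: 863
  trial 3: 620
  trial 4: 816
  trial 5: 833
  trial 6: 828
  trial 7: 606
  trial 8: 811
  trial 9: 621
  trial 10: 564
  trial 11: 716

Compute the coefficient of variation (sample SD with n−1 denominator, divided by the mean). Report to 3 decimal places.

n = 11, Σ = 7916, M = 719.6364
Σ(x−M)² = 126250.545; s = √(126250.545/10) = 112.3613
CV = 112.3613 / 719.6364 = 0.15614

0.156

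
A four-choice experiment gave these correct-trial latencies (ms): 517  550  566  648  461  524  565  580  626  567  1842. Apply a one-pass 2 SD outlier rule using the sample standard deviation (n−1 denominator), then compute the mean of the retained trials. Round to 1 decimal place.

560.4 ms

n = 11, ΣRT = 7446, M = 676.909
Σ(x−M)² = 1518834.91; s = √(1518834.91/10) = 389.722
Cutoffs: 676.909 ± 2·389.722 → [-102.5, 1456.4]
Outside: 1842 → excluded.
Retained (n=10): Σ = 5604, mean = 5604/10 = 560.400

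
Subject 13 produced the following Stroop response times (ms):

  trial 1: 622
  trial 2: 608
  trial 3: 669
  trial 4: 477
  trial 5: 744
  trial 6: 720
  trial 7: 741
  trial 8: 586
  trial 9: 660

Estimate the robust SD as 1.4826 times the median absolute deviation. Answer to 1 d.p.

89.0 ms

Sorted: 477, 586, 608, 622, 660, 669, 720, 741, 744 → median = 660
|x − 660| sorted: 0, 9, 38, 52, 60, 74, 81, 84, 183 → MAD = 60
Robust SD ≈ 1.4826 × 60 = 88.956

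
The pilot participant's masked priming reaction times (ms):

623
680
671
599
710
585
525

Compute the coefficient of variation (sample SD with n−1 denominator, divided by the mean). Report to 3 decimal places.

0.102

n = 7, Σ = 4393, M = 627.5714
Σ(x−M)² = 24599.714; s = √(24599.714/6) = 64.0309
CV = 64.0309 / 627.5714 = 0.10203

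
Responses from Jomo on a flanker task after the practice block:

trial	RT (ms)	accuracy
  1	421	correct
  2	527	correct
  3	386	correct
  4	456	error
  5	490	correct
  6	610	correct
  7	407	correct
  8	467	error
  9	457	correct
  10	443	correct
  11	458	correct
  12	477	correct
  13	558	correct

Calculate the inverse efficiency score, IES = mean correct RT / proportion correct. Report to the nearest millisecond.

Correct trials (n=11): 421, 527, 386, 490, 610, 407, 457, 443, 458, 477, 558
Mean correct RT = 5234/11 = 475.8182 ms
Proportion correct = 11/13
IES = 475.8182 / (11/13) = 562.331 ms

562 ms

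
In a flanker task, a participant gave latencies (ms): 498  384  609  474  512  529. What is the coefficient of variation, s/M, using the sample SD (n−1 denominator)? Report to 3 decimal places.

0.147

n = 6, Σ = 3006, M = 501.0000
Σ(x−M)² = 26996.000; s = √(26996.000/5) = 73.4792
CV = 73.4792 / 501.0000 = 0.14667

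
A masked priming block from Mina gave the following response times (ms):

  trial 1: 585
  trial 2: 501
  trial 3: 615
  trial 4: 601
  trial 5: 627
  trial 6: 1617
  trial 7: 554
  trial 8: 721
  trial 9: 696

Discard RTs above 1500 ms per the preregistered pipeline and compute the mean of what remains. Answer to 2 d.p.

612.50 ms

Excluded: 1617
Retained (n=8): Σ = 4900
Mean = 4900/8 = 612.5000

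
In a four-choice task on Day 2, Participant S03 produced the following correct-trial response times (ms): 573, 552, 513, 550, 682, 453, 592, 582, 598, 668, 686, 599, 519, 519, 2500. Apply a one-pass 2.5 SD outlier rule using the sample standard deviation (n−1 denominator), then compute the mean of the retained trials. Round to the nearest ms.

578 ms

n = 15, ΣRT = 10586, M = 705.733
Σ(x−M)² = 3509276.93; s = √(3509276.93/14) = 500.662
Cutoffs: 705.733 ± 2.5·500.662 → [-545.9, 1957.4]
Outside: 2500 → excluded.
Retained (n=14): Σ = 8086, mean = 8086/14 = 577.571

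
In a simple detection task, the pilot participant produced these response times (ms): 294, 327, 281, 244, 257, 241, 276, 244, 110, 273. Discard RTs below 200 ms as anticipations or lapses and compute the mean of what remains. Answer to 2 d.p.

Excluded: 110
Retained (n=9): Σ = 2437
Mean = 2437/9 = 270.7778

270.78 ms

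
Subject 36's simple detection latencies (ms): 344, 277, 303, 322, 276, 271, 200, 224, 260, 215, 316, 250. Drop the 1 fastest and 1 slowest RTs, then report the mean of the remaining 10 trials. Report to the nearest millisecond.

271 ms

Sorted: 200, 215, 224, 250, 260, 271, 276, 277, 303, 316, 322, 344
Drop lowest 1 (200) and highest 1 (344)
Remaining (n=10): Σ = 2714, mean = 2714/10 = 271.400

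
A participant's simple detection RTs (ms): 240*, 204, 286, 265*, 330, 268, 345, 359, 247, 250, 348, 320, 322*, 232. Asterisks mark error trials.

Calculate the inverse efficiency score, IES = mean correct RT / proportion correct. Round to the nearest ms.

Correct trials (n=11): 204, 286, 330, 268, 345, 359, 247, 250, 348, 320, 232
Mean correct RT = 3189/11 = 289.9091 ms
Proportion correct = 11/14
IES = 289.9091 / (11/14) = 368.975 ms

369 ms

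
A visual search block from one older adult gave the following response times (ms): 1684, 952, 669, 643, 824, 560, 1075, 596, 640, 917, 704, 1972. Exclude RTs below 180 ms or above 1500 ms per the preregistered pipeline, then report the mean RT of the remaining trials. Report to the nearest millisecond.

Excluded: 1684, 1972
Retained (n=10): Σ = 7580
Mean = 7580/10 = 758.0000

758 ms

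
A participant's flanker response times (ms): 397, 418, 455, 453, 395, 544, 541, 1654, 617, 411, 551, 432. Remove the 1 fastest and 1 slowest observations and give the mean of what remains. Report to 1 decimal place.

Sorted: 395, 397, 411, 418, 432, 453, 455, 541, 544, 551, 617, 1654
Drop lowest 1 (395) and highest 1 (1654)
Remaining (n=10): Σ = 4819, mean = 4819/10 = 481.900

481.9 ms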